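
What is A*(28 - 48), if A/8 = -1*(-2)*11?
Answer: -3520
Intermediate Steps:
A = 176 (A = 8*(-1*(-2)*11) = 8*(2*11) = 8*22 = 176)
A*(28 - 48) = 176*(28 - 48) = 176*(-20) = -3520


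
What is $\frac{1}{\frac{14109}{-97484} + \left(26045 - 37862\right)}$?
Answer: $- \frac{97484}{1151982537} \approx -8.4623 \cdot 10^{-5}$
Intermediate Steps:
$\frac{1}{\frac{14109}{-97484} + \left(26045 - 37862\right)} = \frac{1}{14109 \left(- \frac{1}{97484}\right) + \left(26045 - 37862\right)} = \frac{1}{- \frac{14109}{97484} - 11817} = \frac{1}{- \frac{1151982537}{97484}} = - \frac{97484}{1151982537}$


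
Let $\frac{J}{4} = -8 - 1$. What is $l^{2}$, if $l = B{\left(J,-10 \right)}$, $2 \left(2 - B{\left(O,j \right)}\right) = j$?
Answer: $49$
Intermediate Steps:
$J = -36$ ($J = 4 \left(-8 - 1\right) = 4 \left(-9\right) = -36$)
$B{\left(O,j \right)} = 2 - \frac{j}{2}$
$l = 7$ ($l = 2 - -5 = 2 + 5 = 7$)
$l^{2} = 7^{2} = 49$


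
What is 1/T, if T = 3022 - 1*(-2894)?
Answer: 1/5916 ≈ 0.00016903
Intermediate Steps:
T = 5916 (T = 3022 + 2894 = 5916)
1/T = 1/5916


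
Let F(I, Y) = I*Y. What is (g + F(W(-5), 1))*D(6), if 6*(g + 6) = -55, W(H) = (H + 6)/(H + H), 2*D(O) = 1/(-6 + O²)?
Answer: -229/900 ≈ -0.25444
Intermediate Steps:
D(O) = 1/(2*(-6 + O²))
W(H) = (6 + H)/(2*H) (W(H) = (6 + H)/((2*H)) = (6 + H)*(1/(2*H)) = (6 + H)/(2*H))
g = -91/6 (g = -6 + (⅙)*(-55) = -6 - 55/6 = -91/6 ≈ -15.167)
(g + F(W(-5), 1))*D(6) = (-91/6 + ((½)*(6 - 5)/(-5))*1)*(1/(2*(-6 + 6²))) = (-91/6 + ((½)*(-⅕)*1)*1)*(1/(2*(-6 + 36))) = (-91/6 - ⅒*1)*((½)/30) = (-91/6 - ⅒)*((½)*(1/30)) = -229/15*1/60 = -229/900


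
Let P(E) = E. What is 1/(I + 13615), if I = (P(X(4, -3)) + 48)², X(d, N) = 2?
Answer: 1/16115 ≈ 6.2054e-5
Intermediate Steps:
I = 2500 (I = (2 + 48)² = 50² = 2500)
1/(I + 13615) = 1/(2500 + 13615) = 1/16115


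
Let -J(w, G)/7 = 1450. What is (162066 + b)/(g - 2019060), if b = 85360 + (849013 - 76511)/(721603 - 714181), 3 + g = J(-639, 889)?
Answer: -918584137/7530409443 ≈ -0.12198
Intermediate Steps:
J(w, G) = -10150 (J(w, G) = -7*1450 = -10150)
g = -10153 (g = -3 - 10150 = -10153)
b = 317157211/3711 (b = 85360 + 772502/7422 = 85360 + 772502*(1/7422) = 85360 + 386251/3711 = 317157211/3711 ≈ 85464.)
(162066 + b)/(g - 2019060) = (162066 + 317157211/3711)/(-10153 - 2019060) = (918584137/3711)/(-2029213) = (918584137/3711)*(-1/2029213) = -918584137/7530409443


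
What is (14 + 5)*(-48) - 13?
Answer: -925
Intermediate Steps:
(14 + 5)*(-48) - 13 = 19*(-48) - 13 = -912 - 13 = -925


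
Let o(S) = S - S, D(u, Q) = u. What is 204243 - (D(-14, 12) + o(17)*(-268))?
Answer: 204257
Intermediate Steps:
o(S) = 0
204243 - (D(-14, 12) + o(17)*(-268)) = 204243 - (-14 + 0*(-268)) = 204243 - (-14 + 0) = 204243 - 1*(-14) = 204243 + 14 = 204257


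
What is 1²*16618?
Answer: 16618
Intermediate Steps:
1²*16618 = 1*16618 = 16618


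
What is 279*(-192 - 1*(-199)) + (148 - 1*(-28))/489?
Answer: 955193/489 ≈ 1953.4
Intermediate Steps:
279*(-192 - 1*(-199)) + (148 - 1*(-28))/489 = 279*(-192 + 199) + (148 + 28)*(1/489) = 279*7 + 176*(1/489) = 1953 + 176/489 = 955193/489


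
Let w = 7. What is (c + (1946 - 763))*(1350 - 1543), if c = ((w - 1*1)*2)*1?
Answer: -230635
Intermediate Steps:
c = 12 (c = ((7 - 1*1)*2)*1 = ((7 - 1)*2)*1 = (6*2)*1 = 12*1 = 12)
(c + (1946 - 763))*(1350 - 1543) = (12 + (1946 - 763))*(1350 - 1543) = (12 + 1183)*(-193) = 1195*(-193) = -230635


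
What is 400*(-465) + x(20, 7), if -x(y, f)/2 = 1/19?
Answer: -3534002/19 ≈ -1.8600e+5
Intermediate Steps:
x(y, f) = -2/19
400*(-465) + x(20, 7) = 400*(-465) - 2/19 = -186000 - 2/19 = -3534002/19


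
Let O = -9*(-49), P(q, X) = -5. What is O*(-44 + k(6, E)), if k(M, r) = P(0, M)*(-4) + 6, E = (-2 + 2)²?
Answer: -7938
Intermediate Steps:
O = 441
E = 0 (E = 0² = 0)
k(M, r) = 26 (k(M, r) = -5*(-4) + 6 = 20 + 6 = 26)
O*(-44 + k(6, E)) = 441*(-44 + 26) = 441*(-18) = -7938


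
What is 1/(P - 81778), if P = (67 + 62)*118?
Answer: -1/66556 ≈ -1.5025e-5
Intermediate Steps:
P = 15222 (P = 129*118 = 15222)
1/(P - 81778) = 1/(15222 - 81778) = 1/(-66556) = -1/66556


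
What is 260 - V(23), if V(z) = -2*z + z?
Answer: 283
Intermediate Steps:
V(z) = -z
260 - V(23) = 260 - (-1)*23 = 260 - 1*(-23) = 260 + 23 = 283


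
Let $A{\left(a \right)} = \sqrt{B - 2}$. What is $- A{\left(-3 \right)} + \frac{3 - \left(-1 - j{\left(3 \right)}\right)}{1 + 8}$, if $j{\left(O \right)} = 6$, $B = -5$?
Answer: $\frac{10}{9} - i \sqrt{7} \approx 1.1111 - 2.6458 i$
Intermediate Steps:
$A{\left(a \right)} = i \sqrt{7}$ ($A{\left(a \right)} = \sqrt{-5 - 2} = \sqrt{-7} = i \sqrt{7}$)
$- A{\left(-3 \right)} + \frac{3 - \left(-1 - j{\left(3 \right)}\right)}{1 + 8} = - i \sqrt{7} + \frac{3 + \left(\left(6 + 6\right) - 5\right)}{1 + 8} = - i \sqrt{7} + \frac{3 + \left(12 - 5\right)}{9} = - i \sqrt{7} + \left(3 + 7\right) \frac{1}{9} = - i \sqrt{7} + 10 \cdot \frac{1}{9} = - i \sqrt{7} + \frac{10}{9} = \frac{10}{9} - i \sqrt{7}$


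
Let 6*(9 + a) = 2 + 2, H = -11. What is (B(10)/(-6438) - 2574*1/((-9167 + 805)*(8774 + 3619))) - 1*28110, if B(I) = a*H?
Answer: -9386488806241/333919746 ≈ -28110.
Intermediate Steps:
a = -25/3 (a = -9 + (2 + 2)/6 = -9 + (⅙)*4 = -9 + ⅔ = -25/3 ≈ -8.3333)
B(I) = 275/3 (B(I) = -25/3*(-11) = 275/3)
(B(10)/(-6438) - 2574*1/((-9167 + 805)*(8774 + 3619))) - 1*28110 = ((275/3)/(-6438) - 2574*1/((-9167 + 805)*(8774 + 3619))) - 1*28110 = ((275/3)*(-1/6438) - 2574/(12393*(-8362))) - 28110 = (-275/19314 - 2574/(-103630266)) - 28110 = (-275/19314 - 2574*(-1/103630266)) - 28110 = (-275/19314 + 143/5757237) - 28110 = -4746181/333919746 - 28110 = -9386488806241/333919746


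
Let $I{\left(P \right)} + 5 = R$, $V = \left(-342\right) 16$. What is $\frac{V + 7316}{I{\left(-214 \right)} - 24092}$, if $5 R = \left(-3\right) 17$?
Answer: $- \frac{2305}{30134} \approx -0.076492$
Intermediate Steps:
$R = - \frac{51}{5}$ ($R = \frac{\left(-3\right) 17}{5} = \frac{1}{5} \left(-51\right) = - \frac{51}{5} \approx -10.2$)
$V = -5472$
$I{\left(P \right)} = - \frac{76}{5}$ ($I{\left(P \right)} = -5 - \frac{51}{5} = - \frac{76}{5}$)
$\frac{V + 7316}{I{\left(-214 \right)} - 24092} = \frac{-5472 + 7316}{- \frac{76}{5} - 24092} = \frac{1844}{- \frac{120536}{5}} = 1844 \left(- \frac{5}{120536}\right) = - \frac{2305}{30134}$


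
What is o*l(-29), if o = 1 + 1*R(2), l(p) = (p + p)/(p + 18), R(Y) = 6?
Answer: 406/11 ≈ 36.909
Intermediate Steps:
l(p) = 2*p/(18 + p) (l(p) = (2*p)/(18 + p) = 2*p/(18 + p))
o = 7 (o = 1 + 1*6 = 1 + 6 = 7)
o*l(-29) = 7*(2*(-29)/(18 - 29)) = 7*(2*(-29)/(-11)) = 7*(2*(-29)*(-1/11)) = 7*(58/11) = 406/11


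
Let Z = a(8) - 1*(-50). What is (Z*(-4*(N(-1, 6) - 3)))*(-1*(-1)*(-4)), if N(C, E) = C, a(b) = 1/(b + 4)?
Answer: -9616/3 ≈ -3205.3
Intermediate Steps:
a(b) = 1/(4 + b)
Z = 601/12 (Z = 1/(4 + 8) - 1*(-50) = 1/12 + 50 = 601/12 ≈ 50.083)
(Z*(-4*(N(-1, 6) - 3)))*(-1*(-1)*(-4)) = (601*(-4*(-1 - 3))/12)*(-1*(-1)*(-4)) = (601*(-4*(-4))/12)*(1*(-4)) = ((601/12)*16)*(-4) = (2404/3)*(-4) = -9616/3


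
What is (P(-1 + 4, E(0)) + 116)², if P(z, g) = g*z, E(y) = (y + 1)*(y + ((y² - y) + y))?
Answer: 13456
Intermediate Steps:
E(y) = (1 + y)*(y + y²)
(P(-1 + 4, E(0)) + 116)² = ((0*(1 + 0² + 2*0))*(-1 + 4) + 116)² = ((0*(1 + 0 + 0))*3 + 116)² = ((0*1)*3 + 116)² = (0*3 + 116)² = (0 + 116)² = 116² = 13456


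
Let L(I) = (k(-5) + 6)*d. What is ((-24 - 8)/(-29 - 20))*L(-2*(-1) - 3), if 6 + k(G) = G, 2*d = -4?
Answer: 320/49 ≈ 6.5306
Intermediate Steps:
d = -2 (d = (½)*(-4) = -2)
k(G) = -6 + G
L(I) = 10 (L(I) = ((-6 - 5) + 6)*(-2) = (-11 + 6)*(-2) = -5*(-2) = 10)
((-24 - 8)/(-29 - 20))*L(-2*(-1) - 3) = ((-24 - 8)/(-29 - 20))*10 = -32/(-49)*10 = -32*(-1/49)*10 = (32/49)*10 = 320/49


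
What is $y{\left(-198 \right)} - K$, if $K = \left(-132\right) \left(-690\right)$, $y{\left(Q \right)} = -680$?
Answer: $-91760$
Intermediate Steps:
$K = 91080$
$y{\left(-198 \right)} - K = -680 - 91080 = -91760$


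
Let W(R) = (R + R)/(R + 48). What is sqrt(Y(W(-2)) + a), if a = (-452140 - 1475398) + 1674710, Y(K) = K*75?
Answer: I*sqrt(133749462)/23 ≈ 502.83*I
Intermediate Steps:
W(R) = 2*R/(48 + R) (W(R) = (2*R)/(48 + R) = 2*R/(48 + R))
Y(K) = 75*K
a = -252828 (a = -1927538 + 1674710 = -252828)
sqrt(Y(W(-2)) + a) = sqrt(75*(2*(-2)/(48 - 2)) - 252828) = sqrt(75*(2*(-2)/46) - 252828) = sqrt(75*(2*(-2)*(1/46)) - 252828) = sqrt(75*(-2/23) - 252828) = sqrt(-150/23 - 252828) = sqrt(-5815194/23) = I*sqrt(133749462)/23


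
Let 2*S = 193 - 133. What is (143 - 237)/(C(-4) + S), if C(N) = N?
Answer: -47/13 ≈ -3.6154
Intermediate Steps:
S = 30 (S = (193 - 133)/2 = (½)*60 = 30)
(143 - 237)/(C(-4) + S) = (143 - 237)/(-4 + 30) = -94/26 = -94*1/26 = -47/13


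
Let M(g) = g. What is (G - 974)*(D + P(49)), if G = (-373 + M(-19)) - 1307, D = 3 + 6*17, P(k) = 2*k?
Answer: -542619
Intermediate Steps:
D = 105 (D = 3 + 102 = 105)
G = -1699 (G = (-373 - 19) - 1307 = -392 - 1307 = -1699)
(G - 974)*(D + P(49)) = (-1699 - 974)*(105 + 2*49) = -2673*(105 + 98) = -2673*203 = -542619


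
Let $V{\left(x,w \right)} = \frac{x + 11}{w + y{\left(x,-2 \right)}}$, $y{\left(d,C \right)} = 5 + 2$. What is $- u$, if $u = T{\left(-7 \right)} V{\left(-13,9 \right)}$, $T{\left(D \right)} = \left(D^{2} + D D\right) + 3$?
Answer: $\frac{101}{8} \approx 12.625$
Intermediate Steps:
$y{\left(d,C \right)} = 7$
$V{\left(x,w \right)} = \frac{11 + x}{7 + w}$ ($V{\left(x,w \right)} = \frac{x + 11}{w + 7} = \frac{11 + x}{7 + w}$)
$T{\left(D \right)} = 3 + 2 D^{2}$ ($T{\left(D \right)} = \left(D^{2} + D^{2}\right) + 3 = 2 D^{2} + 3 = 3 + 2 D^{2}$)
$u = - \frac{101}{8}$ ($u = \left(3 + 2 \left(-7\right)^{2}\right) \frac{11 - 13}{7 + 9} = \left(3 + 2 \cdot 49\right) \frac{1}{16} \left(-2\right) = \left(3 + 98\right) \frac{1}{16} \left(-2\right) = 101 \left(- \frac{1}{8}\right) = - \frac{101}{8} \approx -12.625$)
$- u = \left(-1\right) \left(- \frac{101}{8}\right) = \frac{101}{8}$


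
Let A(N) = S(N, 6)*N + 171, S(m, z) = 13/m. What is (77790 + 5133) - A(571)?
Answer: 82739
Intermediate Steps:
A(N) = 184 (A(N) = (13/N)*N + 171 = 13 + 171 = 184)
(77790 + 5133) - A(571) = (77790 + 5133) - 1*184 = 82923 - 184 = 82739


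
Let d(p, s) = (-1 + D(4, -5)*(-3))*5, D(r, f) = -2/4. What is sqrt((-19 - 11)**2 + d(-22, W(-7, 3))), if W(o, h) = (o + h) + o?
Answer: 19*sqrt(10)/2 ≈ 30.042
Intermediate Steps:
D(r, f) = -1/2 (D(r, f) = -2*1/4 = -1/2)
W(o, h) = h + 2*o (W(o, h) = (h + o) + o = h + 2*o)
d(p, s) = 5/2 (d(p, s) = (-1 - 1/2*(-3))*5 = (-1 + 3/2)*5 = (1/2)*5 = 5/2)
sqrt((-19 - 11)**2 + d(-22, W(-7, 3))) = sqrt((-19 - 11)**2 + 5/2) = sqrt((-30)**2 + 5/2) = sqrt(900 + 5/2) = sqrt(1805/2) = 19*sqrt(10)/2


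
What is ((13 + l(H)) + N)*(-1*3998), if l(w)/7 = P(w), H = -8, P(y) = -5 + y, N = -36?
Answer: 455772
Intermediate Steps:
l(w) = -35 + 7*w (l(w) = 7*(-5 + w) = -35 + 7*w)
((13 + l(H)) + N)*(-1*3998) = ((13 + (-35 + 7*(-8))) - 36)*(-1*3998) = ((13 + (-35 - 56)) - 36)*(-3998) = ((13 - 91) - 36)*(-3998) = (-78 - 36)*(-3998) = -114*(-3998) = 455772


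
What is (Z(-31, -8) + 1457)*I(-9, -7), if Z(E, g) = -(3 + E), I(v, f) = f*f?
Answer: 72765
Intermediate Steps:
I(v, f) = f**2
Z(E, g) = -3 - E
(Z(-31, -8) + 1457)*I(-9, -7) = ((-3 - 1*(-31)) + 1457)*(-7)**2 = ((-3 + 31) + 1457)*49 = (28 + 1457)*49 = 1485*49 = 72765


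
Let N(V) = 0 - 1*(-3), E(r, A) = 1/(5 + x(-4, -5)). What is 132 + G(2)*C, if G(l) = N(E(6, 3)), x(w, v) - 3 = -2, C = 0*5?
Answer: 132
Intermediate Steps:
C = 0
x(w, v) = 1 (x(w, v) = 3 - 2 = 1)
E(r, A) = ⅙ (E(r, A) = 1/(5 + 1) = 1/6 = ⅙)
N(V) = 3 (N(V) = 0 + 3 = 3)
G(l) = 3
132 + G(2)*C = 132 + 3*0 = 132 + 0 = 132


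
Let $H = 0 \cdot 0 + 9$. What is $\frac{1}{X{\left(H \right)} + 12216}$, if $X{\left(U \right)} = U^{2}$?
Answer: $\frac{1}{12297} \approx 8.1321 \cdot 10^{-5}$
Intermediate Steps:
$H = 9$ ($H = 0 + 9 = 9$)
$\frac{1}{X{\left(H \right)} + 12216} = \frac{1}{9^{2} + 12216} = \frac{1}{81 + 12216} = \frac{1}{12297}$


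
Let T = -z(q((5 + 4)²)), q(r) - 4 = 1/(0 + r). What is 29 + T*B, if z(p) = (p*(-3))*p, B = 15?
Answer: 549266/729 ≈ 753.45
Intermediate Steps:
q(r) = 4 + 1/r (q(r) = 4 + 1/(0 + r) = 4 + 1/r)
z(p) = -3*p² (z(p) = (-3*p)*p = -3*p²)
T = 105625/2187 (T = -(-3)*(4 + 1/((5 + 4)²))² = -(-3)*(4 + 1/(9²))² = -(-3)*(4 + 1/81)² = -(-3)*(325/81)² = -(-3)*105625/6561 = -1*(-105625/2187) = 105625/2187 ≈ 48.297)
29 + T*B = 29 + (105625/2187)*15 = 29 + 528125/729 = 549266/729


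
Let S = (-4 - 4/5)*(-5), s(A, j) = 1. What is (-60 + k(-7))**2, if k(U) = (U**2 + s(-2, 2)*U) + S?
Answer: 36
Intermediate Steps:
S = 24 (S = (-4 - 4*1/5)*(-5) = (-4 - 4/5)*(-5) = -24/5*(-5) = 24)
k(U) = 24 + U + U**2 (k(U) = (U**2 + 1*U) + 24 = (U**2 + U) + 24 = (U + U**2) + 24 = 24 + U + U**2)
(-60 + k(-7))**2 = (-60 + (24 - 7 + (-7)**2))**2 = (-60 + (24 - 7 + 49))**2 = (-60 + 66)**2 = 6**2 = 36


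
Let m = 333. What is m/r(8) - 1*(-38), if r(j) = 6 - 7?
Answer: -295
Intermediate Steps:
r(j) = -1
m/r(8) - 1*(-38) = 333/(-1) - 1*(-38) = 333*(-1) + 38 = -333 + 38 = -295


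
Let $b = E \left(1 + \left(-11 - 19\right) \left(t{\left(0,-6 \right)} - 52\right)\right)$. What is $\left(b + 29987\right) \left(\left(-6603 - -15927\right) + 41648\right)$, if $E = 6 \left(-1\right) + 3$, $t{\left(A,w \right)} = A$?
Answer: $1289795488$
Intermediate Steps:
$E = -3$ ($E = -6 + 3 = -3$)
$b = -4683$ ($b = - 3 \left(1 + \left(-11 - 19\right) \left(0 - 52\right)\right) = - 3 \left(1 - -1560\right) = - 3 \left(1 + 1560\right) = \left(-3\right) 1561 = -4683$)
$\left(b + 29987\right) \left(\left(-6603 - -15927\right) + 41648\right) = \left(-4683 + 29987\right) \left(\left(-6603 - -15927\right) + 41648\right) = 25304 \left(\left(-6603 + 15927\right) + 41648\right) = 25304 \left(9324 + 41648\right) = 25304 \cdot 50972 = 1289795488$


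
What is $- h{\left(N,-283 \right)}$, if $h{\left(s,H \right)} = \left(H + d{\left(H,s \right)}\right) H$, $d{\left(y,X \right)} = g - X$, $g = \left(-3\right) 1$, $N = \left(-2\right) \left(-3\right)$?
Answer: $-82636$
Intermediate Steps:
$N = 6$
$g = -3$
$d{\left(y,X \right)} = -3 - X$
$h{\left(s,H \right)} = H \left(-3 + H - s\right)$ ($h{\left(s,H \right)} = \left(H - \left(3 + s\right)\right) H = \left(-3 + H - s\right) H = H \left(-3 + H - s\right)$)
$- h{\left(N,-283 \right)} = - \left(-283\right) \left(-3 - 283 - 6\right) = - \left(-283\right) \left(-292\right) = \left(-1\right) 82636 = -82636$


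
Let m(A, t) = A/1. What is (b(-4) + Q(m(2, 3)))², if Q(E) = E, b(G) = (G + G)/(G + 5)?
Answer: 36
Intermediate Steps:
m(A, t) = A (m(A, t) = A*1 = A)
b(G) = 2*G/(5 + G) (b(G) = (2*G)/(5 + G) = 2*G/(5 + G))
(b(-4) + Q(m(2, 3)))² = (2*(-4)/(5 - 4) + 2)² = (2*(-4)/1 + 2)² = (2*(-4)*1 + 2)² = (-8 + 2)² = (-6)² = 36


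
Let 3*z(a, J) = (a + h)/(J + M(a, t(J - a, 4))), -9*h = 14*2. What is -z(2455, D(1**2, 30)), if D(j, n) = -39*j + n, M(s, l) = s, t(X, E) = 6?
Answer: -22067/66042 ≈ -0.33414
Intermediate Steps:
h = -28/9 (h = -14*2/9 = -1/9*28 = -28/9 ≈ -3.1111)
D(j, n) = n - 39*j
z(a, J) = (-28/9 + a)/(3*(J + a)) (z(a, J) = ((a - 28/9)/(J + a))/3 = ((-28/9 + a)/(J + a))/3 = (-28/9 + a)/(3*(J + a)))
-z(2455, D(1**2, 30)) = -(-28/27 + (1/3)*2455)/((30 - 39*1**2) + 2455) = -(-28/27 + 2455/3)/((30 - 39*1) + 2455) = -22067/(((30 - 39) + 2455)*27) = -22067/((-9 + 2455)*27) = -22067/(2446*27) = -1*22067/66042 = -22067/66042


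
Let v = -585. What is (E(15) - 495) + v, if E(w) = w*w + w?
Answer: -840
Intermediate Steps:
E(w) = w + w**2 (E(w) = w**2 + w = w + w**2)
(E(15) - 495) + v = (15*(1 + 15) - 495) - 585 = (15*16 - 495) - 585 = (240 - 495) - 585 = -255 - 585 = -840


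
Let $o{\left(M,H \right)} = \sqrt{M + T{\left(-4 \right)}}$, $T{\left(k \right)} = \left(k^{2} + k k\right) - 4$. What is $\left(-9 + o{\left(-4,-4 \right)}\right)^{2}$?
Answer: $105 - 36 \sqrt{6} \approx 16.818$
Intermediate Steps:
$T{\left(k \right)} = -4 + 2 k^{2}$ ($T{\left(k \right)} = \left(k^{2} + k^{2}\right) - 4 = 2 k^{2} - 4 = -4 + 2 k^{2}$)
$o{\left(M,H \right)} = \sqrt{28 + M}$ ($o{\left(M,H \right)} = \sqrt{M - \left(4 - 2 \left(-4\right)^{2}\right)} = \sqrt{M + \left(-4 + 2 \cdot 16\right)} = \sqrt{M + \left(-4 + 32\right)} = \sqrt{M + 28} = \sqrt{28 + M}$)
$\left(-9 + o{\left(-4,-4 \right)}\right)^{2} = \left(-9 + \sqrt{28 - 4}\right)^{2} = \left(-9 + \sqrt{24}\right)^{2} = \left(-9 + 2 \sqrt{6}\right)^{2}$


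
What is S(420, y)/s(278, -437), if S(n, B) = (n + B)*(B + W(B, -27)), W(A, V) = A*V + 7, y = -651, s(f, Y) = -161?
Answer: 558789/23 ≈ 24295.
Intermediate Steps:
W(A, V) = 7 + A*V
S(n, B) = (7 - 26*B)*(B + n) (S(n, B) = (n + B)*(B + (7 + B*(-27))) = (B + n)*(B + (7 - 27*B)) = (B + n)*(7 - 26*B) = (7 - 26*B)*(B + n))
S(420, y)/s(278, -437) = (-26*(-651)**2 + 7*(-651) + 7*420 - 26*(-651)*420)/(-161) = (-26*423801 - 4557 + 2940 + 7108920)*(-1/161) = (-11018826 - 4557 + 2940 + 7108920)*(-1/161) = -3911523*(-1/161) = 558789/23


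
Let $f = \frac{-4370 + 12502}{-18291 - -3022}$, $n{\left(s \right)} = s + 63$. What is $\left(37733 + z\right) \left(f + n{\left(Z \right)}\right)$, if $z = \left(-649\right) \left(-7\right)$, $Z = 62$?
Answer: $\frac{80345242068}{15269} \approx 5.262 \cdot 10^{6}$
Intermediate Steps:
$z = 4543$
$n{\left(s \right)} = 63 + s$
$f = - \frac{8132}{15269}$ ($f = \frac{8132}{-18291 + \left(-33 + 3055\right)} = \frac{8132}{-18291 + 3022} = \frac{8132}{-15269} = 8132 \left(- \frac{1}{15269}\right) = - \frac{8132}{15269} \approx -0.53258$)
$\left(37733 + z\right) \left(f + n{\left(Z \right)}\right) = \left(37733 + 4543\right) \left(- \frac{8132}{15269} + \left(63 + 62\right)\right) = 42276 \left(- \frac{8132}{15269} + 125\right) = 42276 \cdot \frac{1900493}{15269} = \frac{80345242068}{15269}$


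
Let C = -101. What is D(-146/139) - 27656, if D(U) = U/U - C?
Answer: -27554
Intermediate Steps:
D(U) = 102 (D(U) = U/U - 1*(-101) = 1 + 101 = 102)
D(-146/139) - 27656 = 102 - 27656 = -27554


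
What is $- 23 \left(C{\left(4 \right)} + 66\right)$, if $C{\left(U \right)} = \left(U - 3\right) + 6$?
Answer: $-1679$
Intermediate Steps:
$C{\left(U \right)} = 3 + U$ ($C{\left(U \right)} = \left(-3 + U\right) + 6 = 3 + U$)
$- 23 \left(C{\left(4 \right)} + 66\right) = - 23 \left(\left(3 + 4\right) + 66\right) = - 23 \left(7 + 66\right) = \left(-23\right) 73 = -1679$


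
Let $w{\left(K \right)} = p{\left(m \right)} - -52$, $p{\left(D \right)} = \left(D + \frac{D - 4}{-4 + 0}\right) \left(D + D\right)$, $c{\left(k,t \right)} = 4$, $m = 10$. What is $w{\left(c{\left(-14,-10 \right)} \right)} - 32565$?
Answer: $-32343$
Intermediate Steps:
$p{\left(D \right)} = 2 D \left(1 + \frac{3 D}{4}\right)$ ($p{\left(D \right)} = \left(D + \frac{-4 + D}{-4}\right) 2 D = \left(D + \left(-4 + D\right) \left(- \frac{1}{4}\right)\right) 2 D = \left(D - \left(-1 + \frac{D}{4}\right)\right) 2 D = \left(1 + \frac{3 D}{4}\right) 2 D = 2 D \left(1 + \frac{3 D}{4}\right)$)
$w{\left(K \right)} = 222$ ($w{\left(K \right)} = \frac{1}{2} \cdot 10 \left(4 + 3 \cdot 10\right) - -52 = \frac{1}{2} \cdot 10 \left(4 + 30\right) + 52 = \frac{1}{2} \cdot 10 \cdot 34 + 52 = 170 + 52 = 222$)
$w{\left(c{\left(-14,-10 \right)} \right)} - 32565 = 222 - 32565 = -32343$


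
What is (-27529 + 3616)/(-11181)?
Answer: 7971/3727 ≈ 2.1387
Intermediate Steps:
(-27529 + 3616)/(-11181) = -23913*(-1/11181) = 7971/3727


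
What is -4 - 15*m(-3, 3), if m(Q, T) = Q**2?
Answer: -139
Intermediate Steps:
-4 - 15*m(-3, 3) = -4 - 15*(-3)**2 = -4 - 15*9 = -4 - 135 = -139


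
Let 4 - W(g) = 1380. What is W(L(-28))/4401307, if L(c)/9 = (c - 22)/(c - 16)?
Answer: -1376/4401307 ≈ -0.00031263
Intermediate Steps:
L(c) = 9*(-22 + c)/(-16 + c) (L(c) = 9*((c - 22)/(c - 16)) = 9*((-22 + c)/(-16 + c)) = 9*(-22 + c)/(-16 + c))
W(g) = -1376 (W(g) = 4 - 1*1380 = 4 - 1380 = -1376)
W(L(-28))/4401307 = -1376/4401307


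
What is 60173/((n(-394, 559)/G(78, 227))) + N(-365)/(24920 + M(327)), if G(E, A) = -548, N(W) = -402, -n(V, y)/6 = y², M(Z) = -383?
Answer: 134724843596/7667346297 ≈ 17.571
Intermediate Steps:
n(V, y) = -6*y²
60173/((n(-394, 559)/G(78, 227))) + N(-365)/(24920 + M(327)) = 60173/((-6*559²/(-548))) - 402/(24920 - 383) = 60173/((-6*312481*(-1/548))) - 402/24537 = 60173/((-1874886*(-1/548))) - 402*1/24537 = 60173/(937443/274) - 134/8179 = 60173*(274/937443) - 134/8179 = 16487402/937443 - 134/8179 = 134724843596/7667346297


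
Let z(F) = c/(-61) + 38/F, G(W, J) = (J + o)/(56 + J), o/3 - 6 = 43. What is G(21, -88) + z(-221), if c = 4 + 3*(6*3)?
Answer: -1279731/431392 ≈ -2.9665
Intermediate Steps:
o = 147 (o = 18 + 3*43 = 18 + 129 = 147)
G(W, J) = (147 + J)/(56 + J) (G(W, J) = (J + 147)/(56 + J) = (147 + J)/(56 + J))
c = 58 (c = 4 + 3*18 = 4 + 54 = 58)
z(F) = -58/61 + 38/F (z(F) = 58/(-61) + 38/F = 58*(-1/61) + 38/F = -58/61 + 38/F)
G(21, -88) + z(-221) = (147 - 88)/(56 - 88) + (-58/61 + 38/(-221)) = 59/(-32) + (-58/61 + 38*(-1/221)) = -1/32*59 + (-58/61 - 38/221) = -59/32 - 15136/13481 = -1279731/431392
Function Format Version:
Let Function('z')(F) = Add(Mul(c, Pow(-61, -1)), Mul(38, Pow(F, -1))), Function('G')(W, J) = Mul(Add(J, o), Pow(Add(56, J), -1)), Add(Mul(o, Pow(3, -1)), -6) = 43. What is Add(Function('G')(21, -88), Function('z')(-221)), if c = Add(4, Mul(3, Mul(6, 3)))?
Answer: Rational(-1279731, 431392) ≈ -2.9665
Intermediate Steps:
o = 147 (o = Add(18, Mul(3, 43)) = Add(18, 129) = 147)
Function('G')(W, J) = Mul(Pow(Add(56, J), -1), Add(147, J)) (Function('G')(W, J) = Mul(Add(J, 147), Pow(Add(56, J), -1)) = Mul(Add(147, J), Pow(Add(56, J), -1)) = Mul(Pow(Add(56, J), -1), Add(147, J)))
c = 58 (c = Add(4, Mul(3, 18)) = Add(4, 54) = 58)
Function('z')(F) = Add(Rational(-58, 61), Mul(38, Pow(F, -1))) (Function('z')(F) = Add(Mul(58, Pow(-61, -1)), Mul(38, Pow(F, -1))) = Add(Mul(58, Rational(-1, 61)), Mul(38, Pow(F, -1))) = Add(Rational(-58, 61), Mul(38, Pow(F, -1))))
Add(Function('G')(21, -88), Function('z')(-221)) = Add(Mul(Pow(Add(56, -88), -1), Add(147, -88)), Add(Rational(-58, 61), Mul(38, Pow(-221, -1)))) = Add(Mul(Pow(-32, -1), 59), Add(Rational(-58, 61), Mul(38, Rational(-1, 221)))) = Add(Mul(Rational(-1, 32), 59), Add(Rational(-58, 61), Rational(-38, 221))) = Add(Rational(-59, 32), Rational(-15136, 13481)) = Rational(-1279731, 431392)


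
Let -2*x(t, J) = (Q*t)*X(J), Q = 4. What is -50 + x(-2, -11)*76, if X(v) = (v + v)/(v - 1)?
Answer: 1522/3 ≈ 507.33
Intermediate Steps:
X(v) = 2*v/(-1 + v) (X(v) = (2*v)/(-1 + v) = 2*v/(-1 + v))
x(t, J) = -4*J*t/(-1 + J) (x(t, J) = -4*t*2*J/(-1 + J)/2 = -4*J*t/(-1 + J))
-50 + x(-2, -11)*76 = -50 - 4*(-11)*(-2)/(-1 - 11)*76 = -50 - 4*(-11)*(-2)/(-12)*76 = -50 - 4*(-11)*(-2)*(-1/12)*76 = -50 + (22/3)*76 = -50 + 1672/3 = 1522/3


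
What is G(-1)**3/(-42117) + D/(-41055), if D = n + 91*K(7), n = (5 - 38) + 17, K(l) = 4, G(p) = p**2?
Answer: -4899257/576371145 ≈ -0.0085002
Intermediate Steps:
n = -16 (n = -33 + 17 = -16)
D = 348 (D = -16 + 91*4 = -16 + 364 = 348)
G(-1)**3/(-42117) + D/(-41055) = ((-1)**2)**3/(-42117) + 348/(-41055) = 1**3*(-1/42117) + 348*(-1/41055) = 1*(-1/42117) - 116/13685 = -1/42117 - 116/13685 = -4899257/576371145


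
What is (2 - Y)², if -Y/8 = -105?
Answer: 702244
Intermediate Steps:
Y = 840 (Y = -8*(-105) = 840)
(2 - Y)² = (2 - 1*840)² = (2 - 840)² = (-838)² = 702244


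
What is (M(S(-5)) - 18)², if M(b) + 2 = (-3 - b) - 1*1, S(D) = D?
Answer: 361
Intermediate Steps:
M(b) = -6 - b (M(b) = -2 + ((-3 - b) - 1*1) = -2 + ((-3 - b) - 1) = -2 + (-4 - b) = -6 - b)
(M(S(-5)) - 18)² = ((-6 - 1*(-5)) - 18)² = ((-6 + 5) - 18)² = (-1 - 18)² = (-19)² = 361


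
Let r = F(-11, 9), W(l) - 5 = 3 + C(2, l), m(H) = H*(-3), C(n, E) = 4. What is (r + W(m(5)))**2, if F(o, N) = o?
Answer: 1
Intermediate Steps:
m(H) = -3*H
W(l) = 12 (W(l) = 5 + (3 + 4) = 5 + 7 = 12)
r = -11
(r + W(m(5)))**2 = (-11 + 12)**2 = 1**2 = 1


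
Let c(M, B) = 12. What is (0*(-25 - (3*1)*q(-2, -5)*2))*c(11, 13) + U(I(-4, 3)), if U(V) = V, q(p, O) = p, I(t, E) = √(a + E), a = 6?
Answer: 3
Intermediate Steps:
I(t, E) = √(6 + E)
(0*(-25 - (3*1)*q(-2, -5)*2))*c(11, 13) + U(I(-4, 3)) = (0*(-25 - (3*1)*(-2)*2))*12 + √(6 + 3) = (0*(-25 - 3*(-2)*2))*12 + √9 = (0*(-25 - (-6)*2))*12 + 3 = (0*(-25 - 1*(-12)))*12 + 3 = (0*(-25 + 12))*12 + 3 = (0*(-13))*12 + 3 = 0*12 + 3 = 0 + 3 = 3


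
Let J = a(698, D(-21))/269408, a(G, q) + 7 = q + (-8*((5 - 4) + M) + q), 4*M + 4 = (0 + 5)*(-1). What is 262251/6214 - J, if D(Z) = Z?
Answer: 35326379877/837050656 ≈ 42.203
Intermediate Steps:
M = -9/4 (M = -1 + ((0 + 5)*(-1))/4 = -1 + (5*(-1))/4 = -1 + (1/4)*(-5) = -1 - 5/4 = -9/4 ≈ -2.2500)
a(G, q) = 3 + 2*q (a(G, q) = -7 + (q + (-8*((5 - 4) - 9/4) + q)) = -7 + (q + (-8*(1 - 9/4) + q)) = -7 + (q + (-8*(-5/4) + q)) = -7 + (q + (10 + q)) = -7 + (10 + 2*q) = 3 + 2*q)
J = -39/269408 (J = (3 + 2*(-21))/269408 = (3 - 42)*(1/269408) = -39*1/269408 = -39/269408 ≈ -0.00014476)
262251/6214 - J = 262251/6214 - 1*(-39/269408) = 262251*(1/6214) + 39/269408 = 262251/6214 + 39/269408 = 35326379877/837050656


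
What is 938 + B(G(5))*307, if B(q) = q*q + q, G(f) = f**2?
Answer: 200488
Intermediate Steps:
B(q) = q + q**2 (B(q) = q**2 + q = q + q**2)
938 + B(G(5))*307 = 938 + (5**2*(1 + 5**2))*307 = 938 + (25*(1 + 25))*307 = 938 + (25*26)*307 = 938 + 650*307 = 938 + 199550 = 200488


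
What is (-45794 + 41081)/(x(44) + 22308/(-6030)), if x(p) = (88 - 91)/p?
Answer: 208408860/166607 ≈ 1250.9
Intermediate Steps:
x(p) = -3/p
(-45794 + 41081)/(x(44) + 22308/(-6030)) = (-45794 + 41081)/(-3/44 + 22308/(-6030)) = -4713/(-3*1/44 + 22308*(-1/6030)) = -4713/(-3/44 - 3718/1005) = -4713/(-166607/44220) = -4713*(-44220/166607) = 208408860/166607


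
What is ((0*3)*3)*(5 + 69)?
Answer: 0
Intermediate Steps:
((0*3)*3)*(5 + 69) = (0*3)*74 = 0*74 = 0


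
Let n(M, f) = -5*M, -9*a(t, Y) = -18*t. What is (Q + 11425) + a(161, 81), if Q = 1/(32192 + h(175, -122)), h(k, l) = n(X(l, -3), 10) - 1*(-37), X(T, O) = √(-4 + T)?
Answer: 1355749454634/115412399 + 5*I*√14/346237197 ≈ 11747.0 + 5.4033e-8*I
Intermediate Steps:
a(t, Y) = 2*t (a(t, Y) = -(-2)*t = 2*t)
h(k, l) = 37 - 5*√(-4 + l) (h(k, l) = -5*√(-4 + l) - 1*(-37) = -5*√(-4 + l) + 37 = 37 - 5*√(-4 + l))
Q = 1/(32229 - 15*I*√14) (Q = 1/(32192 + (37 - 5*√(-4 - 122))) = 1/(32192 + (37 - 15*I*√14)) = 1/(32229 - 15*I*√14) ≈ 3.1028e-5 + 5.4e-8*I)
(Q + 11425) + a(161, 81) = ((3581/115412399 + 5*I*√14/346237197) + 11425) + 2*161 = (1318586662156/115412399 + 5*I*√14/346237197) + 322 = 1355749454634/115412399 + 5*I*√14/346237197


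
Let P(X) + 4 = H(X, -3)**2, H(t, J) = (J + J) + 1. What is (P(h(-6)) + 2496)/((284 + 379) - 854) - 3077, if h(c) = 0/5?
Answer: -590224/191 ≈ -3090.2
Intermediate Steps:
h(c) = 0 (h(c) = 0*(1/5) = 0)
H(t, J) = 1 + 2*J (H(t, J) = 2*J + 1 = 1 + 2*J)
P(X) = 21 (P(X) = -4 + (1 + 2*(-3))**2 = -4 + (1 - 6)**2 = -4 + (-5)**2 = -4 + 25 = 21)
(P(h(-6)) + 2496)/((284 + 379) - 854) - 3077 = (21 + 2496)/((284 + 379) - 854) - 3077 = 2517/(663 - 854) - 3077 = 2517/(-191) - 3077 = 2517*(-1/191) - 3077 = -2517/191 - 3077 = -590224/191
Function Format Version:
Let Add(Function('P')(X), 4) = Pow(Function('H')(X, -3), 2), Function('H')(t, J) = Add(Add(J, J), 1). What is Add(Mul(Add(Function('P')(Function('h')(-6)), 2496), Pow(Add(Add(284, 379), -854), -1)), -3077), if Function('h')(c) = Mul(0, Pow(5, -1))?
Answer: Rational(-590224, 191) ≈ -3090.2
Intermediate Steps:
Function('h')(c) = 0 (Function('h')(c) = Mul(0, Rational(1, 5)) = 0)
Function('H')(t, J) = Add(1, Mul(2, J)) (Function('H')(t, J) = Add(Mul(2, J), 1) = Add(1, Mul(2, J)))
Function('P')(X) = 21 (Function('P')(X) = Add(-4, Pow(Add(1, Mul(2, -3)), 2)) = Add(-4, Pow(Add(1, -6), 2)) = Add(-4, Pow(-5, 2)) = Add(-4, 25) = 21)
Add(Mul(Add(Function('P')(Function('h')(-6)), 2496), Pow(Add(Add(284, 379), -854), -1)), -3077) = Add(Mul(Add(21, 2496), Pow(Add(Add(284, 379), -854), -1)), -3077) = Add(Mul(2517, Pow(Add(663, -854), -1)), -3077) = Add(Mul(2517, Pow(-191, -1)), -3077) = Add(Mul(2517, Rational(-1, 191)), -3077) = Add(Rational(-2517, 191), -3077) = Rational(-590224, 191)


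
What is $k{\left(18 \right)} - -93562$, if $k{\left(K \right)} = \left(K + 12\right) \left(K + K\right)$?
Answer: $94642$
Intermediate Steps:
$k{\left(K \right)} = 2 K \left(12 + K\right)$ ($k{\left(K \right)} = \left(12 + K\right) 2 K = 2 K \left(12 + K\right)$)
$k{\left(18 \right)} - -93562 = 2 \cdot 18 \left(12 + 18\right) - -93562 = 2 \cdot 18 \cdot 30 + 93562 = 1080 + 93562 = 94642$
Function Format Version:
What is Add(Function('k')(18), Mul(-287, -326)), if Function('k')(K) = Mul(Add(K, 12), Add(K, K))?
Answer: 94642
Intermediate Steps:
Function('k')(K) = Mul(2, K, Add(12, K)) (Function('k')(K) = Mul(Add(12, K), Mul(2, K)) = Mul(2, K, Add(12, K)))
Add(Function('k')(18), Mul(-287, -326)) = Add(Mul(2, 18, Add(12, 18)), Mul(-287, -326)) = Add(Mul(2, 18, 30), 93562) = Add(1080, 93562) = 94642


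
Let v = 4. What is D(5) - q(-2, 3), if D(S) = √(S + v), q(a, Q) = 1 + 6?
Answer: -4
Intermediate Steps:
q(a, Q) = 7
D(S) = √(4 + S) (D(S) = √(S + 4) = √(4 + S))
D(5) - q(-2, 3) = √(4 + 5) - 1*7 = √9 - 7 = 3 - 7 = -4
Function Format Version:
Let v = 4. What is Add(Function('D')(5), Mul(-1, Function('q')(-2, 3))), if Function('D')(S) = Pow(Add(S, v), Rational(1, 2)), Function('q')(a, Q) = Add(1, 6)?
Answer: -4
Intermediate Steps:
Function('q')(a, Q) = 7
Function('D')(S) = Pow(Add(4, S), Rational(1, 2)) (Function('D')(S) = Pow(Add(S, 4), Rational(1, 2)) = Pow(Add(4, S), Rational(1, 2)))
Add(Function('D')(5), Mul(-1, Function('q')(-2, 3))) = Add(Pow(Add(4, 5), Rational(1, 2)), Mul(-1, 7)) = Add(Pow(9, Rational(1, 2)), -7) = Add(3, -7) = -4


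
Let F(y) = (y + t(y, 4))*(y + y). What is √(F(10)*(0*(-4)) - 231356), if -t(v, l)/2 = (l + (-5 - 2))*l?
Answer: 2*I*√57839 ≈ 480.99*I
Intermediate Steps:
t(v, l) = -2*l*(-7 + l) (t(v, l) = -2*(l + (-5 - 2))*l = -2*(l - 7)*l = -2*(-7 + l)*l = -2*l*(-7 + l))
F(y) = 2*y*(24 + y) (F(y) = (y + 2*4*(7 - 1*4))*(y + y) = (y + 2*4*(7 - 4))*(2*y) = (y + 2*4*3)*(2*y) = (y + 24)*(2*y) = (24 + y)*(2*y) = 2*y*(24 + y))
√(F(10)*(0*(-4)) - 231356) = √((2*10*(24 + 10))*(0*(-4)) - 231356) = √((2*10*34)*0 - 231356) = √(680*0 - 231356) = √(0 - 231356) = √(-231356) = 2*I*√57839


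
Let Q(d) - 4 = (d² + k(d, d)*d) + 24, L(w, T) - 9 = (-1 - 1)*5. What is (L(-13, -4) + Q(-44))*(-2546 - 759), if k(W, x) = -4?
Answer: -7069395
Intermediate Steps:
L(w, T) = -1 (L(w, T) = 9 + (-1 - 1)*5 = 9 - 2*5 = 9 - 10 = -1)
Q(d) = 28 + d² - 4*d (Q(d) = 4 + ((d² - 4*d) + 24) = 4 + (24 + d² - 4*d) = 28 + d² - 4*d)
(L(-13, -4) + Q(-44))*(-2546 - 759) = (-1 + (28 + (-44)² - 4*(-44)))*(-2546 - 759) = (-1 + (28 + 1936 + 176))*(-3305) = (-1 + 2140)*(-3305) = 2139*(-3305) = -7069395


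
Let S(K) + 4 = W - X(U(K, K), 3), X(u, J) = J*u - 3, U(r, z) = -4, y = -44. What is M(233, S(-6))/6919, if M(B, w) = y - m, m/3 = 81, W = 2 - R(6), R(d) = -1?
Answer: -287/6919 ≈ -0.041480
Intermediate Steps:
X(u, J) = -3 + J*u
W = 3 (W = 2 - 1*(-1) = 2 + 1 = 3)
m = 243 (m = 3*81 = 243)
S(K) = 14 (S(K) = -4 + (3 - (-3 + 3*(-4))) = -4 + (3 - (-3 - 12)) = -4 + (3 - 1*(-15)) = -4 + (3 + 15) = -4 + 18 = 14)
M(B, w) = -287 (M(B, w) = -44 - 1*243 = -44 - 243 = -287)
M(233, S(-6))/6919 = -287/6919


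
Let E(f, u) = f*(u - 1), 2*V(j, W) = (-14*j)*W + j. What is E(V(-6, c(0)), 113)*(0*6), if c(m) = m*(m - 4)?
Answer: 0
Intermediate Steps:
c(m) = m*(-4 + m)
V(j, W) = j/2 - 7*W*j (V(j, W) = ((-14*j)*W + j)/2 = (-14*W*j + j)/2 = (j - 14*W*j)/2 = j/2 - 7*W*j)
E(f, u) = f*(-1 + u)
E(V(-6, c(0)), 113)*(0*6) = (((½)*(-6)*(1 - 0*(-4 + 0)))*(-1 + 113))*(0*6) = (((½)*(-6)*(1 - 0*(-4)))*112)*0 = (((½)*(-6)*(1 - 14*0))*112)*0 = (((½)*(-6)*(1 + 0))*112)*0 = (((½)*(-6)*1)*112)*0 = -3*112*0 = -336*0 = 0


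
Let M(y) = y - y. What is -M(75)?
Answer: 0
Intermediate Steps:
M(y) = 0
-M(75) = -1*0 = 0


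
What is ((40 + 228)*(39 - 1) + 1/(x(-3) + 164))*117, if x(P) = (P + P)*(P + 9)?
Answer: 152515701/128 ≈ 1.1915e+6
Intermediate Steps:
x(P) = 2*P*(9 + P) (x(P) = (2*P)*(9 + P) = 2*P*(9 + P))
((40 + 228)*(39 - 1) + 1/(x(-3) + 164))*117 = ((40 + 228)*(39 - 1) + 1/(2*(-3)*(9 - 3) + 164))*117 = (268*38 + 1/(2*(-3)*6 + 164))*117 = (10184 + 1/(-36 + 164))*117 = (10184 + 1/128)*117 = (1303553/128)*117 = 152515701/128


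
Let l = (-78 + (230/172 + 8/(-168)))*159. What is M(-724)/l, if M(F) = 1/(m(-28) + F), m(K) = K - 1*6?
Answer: 301/2782832893 ≈ 1.0816e-7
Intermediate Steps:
m(K) = -6 + K (m(K) = K - 6 = -6 + K)
M(F) = 1/(-34 + F) (M(F) = 1/((-6 - 28) + F) = 1/(-34 + F))
l = -7342567/602 (l = (-78 + (230*(1/172) + 8*(-1/168)))*159 = (-78 + (115/86 - 1/21))*159 = (-78 + 2329/1806)*159 = -138539/1806*159 = -7342567/602 ≈ -12197.)
M(-724)/l = 1/((-34 - 724)*(-7342567/602)) = -602/7342567/(-758) = -1/758*(-602/7342567) = 301/2782832893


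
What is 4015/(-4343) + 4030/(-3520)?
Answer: -3163509/1528736 ≈ -2.0694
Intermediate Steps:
4015/(-4343) + 4030/(-3520) = 4015*(-1/4343) + 4030*(-1/3520) = -4015/4343 - 403/352 = -3163509/1528736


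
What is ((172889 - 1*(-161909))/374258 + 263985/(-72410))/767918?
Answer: -7455577495/2081059452525404 ≈ -3.5826e-6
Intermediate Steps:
((172889 - 1*(-161909))/374258 + 263985/(-72410))/767918 = ((172889 + 161909)*(1/374258) + 263985*(-1/72410))*(1/767918) = (334798*(1/374258) - 52797/14482)*(1/767918) = (167399/187129 - 52797/14482)*(1/767918) = -7455577495/2710002178*1/767918 = -7455577495/2081059452525404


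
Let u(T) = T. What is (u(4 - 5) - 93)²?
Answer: 8836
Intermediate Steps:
(u(4 - 5) - 93)² = ((4 - 5) - 93)² = (-1 - 93)² = (-94)² = 8836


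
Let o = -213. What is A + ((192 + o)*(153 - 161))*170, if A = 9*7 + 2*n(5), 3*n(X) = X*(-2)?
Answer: 85849/3 ≈ 28616.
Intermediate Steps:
n(X) = -2*X/3 (n(X) = (X*(-2))/3 = (-2*X)/3 = -2*X/3)
A = 169/3 (A = 9*7 + 2*(-⅔*5) = 63 + 2*(-10/3) = 63 - 20/3 = 169/3 ≈ 56.333)
A + ((192 + o)*(153 - 161))*170 = 169/3 + ((192 - 213)*(153 - 161))*170 = 169/3 - 21*(-8)*170 = 169/3 + 168*170 = 169/3 + 28560 = 85849/3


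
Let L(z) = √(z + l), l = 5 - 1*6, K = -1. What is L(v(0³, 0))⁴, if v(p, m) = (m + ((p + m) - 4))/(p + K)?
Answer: 9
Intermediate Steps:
l = -1 (l = 5 - 6 = -1)
v(p, m) = (-4 + p + 2*m)/(-1 + p) (v(p, m) = (m + ((p + m) - 4))/(p - 1) = (m + ((m + p) - 4))/(-1 + p) = (m + (-4 + m + p))/(-1 + p) = (-4 + p + 2*m)/(-1 + p))
L(z) = √(-1 + z) (L(z) = √(z - 1) = √(-1 + z))
L(v(0³, 0))⁴ = (√(-1 + (-4 + 0³ + 2*0)/(-1 + 0³)))⁴ = (√(-1 + (-4 + 0 + 0)/(-1 + 0)))⁴ = (√(-1 - 4/(-1)))⁴ = (√(-1 - 1*(-4)))⁴ = (√(-1 + 4))⁴ = (√3)⁴ = 9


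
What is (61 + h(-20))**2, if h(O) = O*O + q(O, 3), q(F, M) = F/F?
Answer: 213444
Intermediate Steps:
q(F, M) = 1
h(O) = 1 + O**2 (h(O) = O*O + 1 = O**2 + 1 = 1 + O**2)
(61 + h(-20))**2 = (61 + (1 + (-20)**2))**2 = (61 + (1 + 400))**2 = (61 + 401)**2 = 462**2 = 213444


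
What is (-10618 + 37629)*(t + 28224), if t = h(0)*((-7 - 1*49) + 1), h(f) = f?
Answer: 762358464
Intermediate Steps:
t = 0 (t = 0*((-7 - 1*49) + 1) = 0*((-7 - 49) + 1) = 0*(-56 + 1) = 0*(-55) = 0)
(-10618 + 37629)*(t + 28224) = (-10618 + 37629)*(0 + 28224) = 27011*28224 = 762358464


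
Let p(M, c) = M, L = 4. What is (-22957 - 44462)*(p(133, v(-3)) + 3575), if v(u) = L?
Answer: -249989652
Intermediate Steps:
v(u) = 4
(-22957 - 44462)*(p(133, v(-3)) + 3575) = (-22957 - 44462)*(133 + 3575) = -67419*3708 = -249989652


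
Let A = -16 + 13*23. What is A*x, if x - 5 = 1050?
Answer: 298565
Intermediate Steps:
A = 283 (A = -16 + 299 = 283)
x = 1055 (x = 5 + 1050 = 1055)
A*x = 283*1055 = 298565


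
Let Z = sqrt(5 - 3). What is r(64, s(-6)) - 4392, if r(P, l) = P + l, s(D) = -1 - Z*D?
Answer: -4329 + 6*sqrt(2) ≈ -4320.5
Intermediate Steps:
Z = sqrt(2) ≈ 1.4142
s(D) = -1 - D*sqrt(2) (s(D) = -1 - sqrt(2)*D = -1 - D*sqrt(2))
r(64, s(-6)) - 4392 = (64 + (-1 - 1*(-6)*sqrt(2))) - 4392 = (64 + (-1 + 6*sqrt(2))) - 4392 = (63 + 6*sqrt(2)) - 4392 = -4329 + 6*sqrt(2)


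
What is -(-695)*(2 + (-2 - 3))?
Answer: -2085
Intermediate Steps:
-(-695)*(2 + (-2 - 3)) = -(-695)*(2 - 5) = -(-695)*(-3) = -139*15 = -2085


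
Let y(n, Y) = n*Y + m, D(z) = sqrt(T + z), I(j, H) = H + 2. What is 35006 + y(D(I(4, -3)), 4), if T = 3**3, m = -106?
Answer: 34900 + 4*sqrt(26) ≈ 34920.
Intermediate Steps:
I(j, H) = 2 + H
T = 27
D(z) = sqrt(27 + z)
y(n, Y) = -106 + Y*n (y(n, Y) = n*Y - 106 = Y*n - 106 = -106 + Y*n)
35006 + y(D(I(4, -3)), 4) = 35006 + (-106 + 4*sqrt(27 + (2 - 3))) = 35006 + (-106 + 4*sqrt(27 - 1)) = 35006 + (-106 + 4*sqrt(26)) = 34900 + 4*sqrt(26)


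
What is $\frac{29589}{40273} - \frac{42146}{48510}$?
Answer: $- \frac{130991734}{976821615} \approx -0.1341$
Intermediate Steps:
$\frac{29589}{40273} - \frac{42146}{48510} = 29589 \cdot \frac{1}{40273} - \frac{21073}{24255} = \frac{29589}{40273} - \frac{21073}{24255} = - \frac{130991734}{976821615}$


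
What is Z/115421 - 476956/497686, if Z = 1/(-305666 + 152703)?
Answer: -4210363055001037/4393358605966589 ≈ -0.95835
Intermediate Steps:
Z = -1/152963 (Z = 1/(-152963) = -1/152963 ≈ -6.5375e-6)
Z/115421 - 476956/497686 = -1/152963/115421 - 476956/497686 = -1/152963*1/115421 - 476956*1/497686 = -1/17655142423 - 238478/248843 = -4210363055001037/4393358605966589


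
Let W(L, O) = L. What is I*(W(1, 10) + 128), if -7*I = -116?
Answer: 14964/7 ≈ 2137.7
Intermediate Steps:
I = 116/7 (I = -1/7*(-116) = 116/7 ≈ 16.571)
I*(W(1, 10) + 128) = 116*(1 + 128)/7 = (116/7)*129 = 14964/7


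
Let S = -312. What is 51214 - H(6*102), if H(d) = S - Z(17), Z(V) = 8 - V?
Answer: 51517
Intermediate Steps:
H(d) = -303 (H(d) = -312 - (8 - 1*17) = -312 - (8 - 17) = -312 - 1*(-9) = -312 + 9 = -303)
51214 - H(6*102) = 51214 - 1*(-303) = 51214 + 303 = 51517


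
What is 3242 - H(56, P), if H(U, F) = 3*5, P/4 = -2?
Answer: 3227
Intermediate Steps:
P = -8 (P = 4*(-2) = -8)
H(U, F) = 15
3242 - H(56, P) = 3242 - 1*15 = 3242 - 15 = 3227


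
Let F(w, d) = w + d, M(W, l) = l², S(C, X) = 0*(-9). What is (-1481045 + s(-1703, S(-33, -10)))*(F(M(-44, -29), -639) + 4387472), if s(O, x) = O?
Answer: -6505814848152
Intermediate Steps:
S(C, X) = 0
F(w, d) = d + w
(-1481045 + s(-1703, S(-33, -10)))*(F(M(-44, -29), -639) + 4387472) = (-1481045 - 1703)*((-639 + (-29)²) + 4387472) = -1482748*((-639 + 841) + 4387472) = -1482748*(202 + 4387472) = -1482748*4387674 = -6505814848152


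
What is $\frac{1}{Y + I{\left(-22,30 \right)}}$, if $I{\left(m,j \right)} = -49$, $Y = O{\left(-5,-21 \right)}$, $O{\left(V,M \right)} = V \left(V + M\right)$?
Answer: $\frac{1}{81} \approx 0.012346$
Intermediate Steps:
$O{\left(V,M \right)} = V \left(M + V\right)$
$Y = 130$ ($Y = - 5 \left(-21 - 5\right) = \left(-5\right) \left(-26\right) = 130$)
$\frac{1}{Y + I{\left(-22,30 \right)}} = \frac{1}{130 - 49} = \frac{1}{81}$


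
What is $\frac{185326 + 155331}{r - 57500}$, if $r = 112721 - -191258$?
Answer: $\frac{340657}{246479} \approx 1.3821$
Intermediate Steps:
$r = 303979$ ($r = 112721 + 191258 = 303979$)
$\frac{185326 + 155331}{r - 57500} = \frac{185326 + 155331}{303979 - 57500} = \frac{340657}{246479}$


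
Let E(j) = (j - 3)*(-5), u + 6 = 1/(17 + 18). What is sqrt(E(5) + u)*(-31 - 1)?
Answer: -32*I*sqrt(19565)/35 ≈ -127.89*I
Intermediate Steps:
u = -209/35 (u = -6 + 1/(17 + 18) = -6 + 1/35 = -209/35 ≈ -5.9714)
E(j) = 15 - 5*j (E(j) = (-3 + j)*(-5) = 15 - 5*j)
sqrt(E(5) + u)*(-31 - 1) = sqrt((15 - 5*5) - 209/35)*(-31 - 1) = sqrt((15 - 25) - 209/35)*(-32) = sqrt(-10 - 209/35)*(-32) = sqrt(-559/35)*(-32) = (I*sqrt(19565)/35)*(-32) = -32*I*sqrt(19565)/35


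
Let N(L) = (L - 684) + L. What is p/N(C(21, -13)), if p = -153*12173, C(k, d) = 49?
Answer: 1862469/586 ≈ 3178.3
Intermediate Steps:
p = -1862469
N(L) = -684 + 2*L (N(L) = (-684 + L) + L = -684 + 2*L)
p/N(C(21, -13)) = -1862469/(-684 + 2*49) = -1862469/(-684 + 98) = -1862469/(-586) = -1862469*(-1/586) = 1862469/586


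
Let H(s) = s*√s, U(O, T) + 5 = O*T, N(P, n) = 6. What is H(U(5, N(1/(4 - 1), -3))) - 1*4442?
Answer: -4317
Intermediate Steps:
U(O, T) = -5 + O*T
H(s) = s^(3/2)
H(U(5, N(1/(4 - 1), -3))) - 1*4442 = (-5 + 5*6)^(3/2) - 1*4442 = (-5 + 30)^(3/2) - 4442 = 25^(3/2) - 4442 = 125 - 4442 = -4317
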